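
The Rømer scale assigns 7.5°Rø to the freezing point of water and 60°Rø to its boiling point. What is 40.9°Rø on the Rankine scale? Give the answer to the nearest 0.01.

Linear interpolation between the fixed points: C = (40.9 - 7.5) × 100 / (60 - 7.5) = 63.6190°C.
Then 63.6190 × 1.8 + 491.67 = 606.18°R.

606.18°R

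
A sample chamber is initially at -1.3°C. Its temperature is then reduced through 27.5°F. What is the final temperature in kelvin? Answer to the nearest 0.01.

256.57 K

The 27.5°F change is an interval, so only the factor 5/9 applies: -27.5 × 5/9 = -15.2778°C.
Final Celsius temperature: -1.3000 - 15.2778 = -16.5778°C.
In kelvin: -16.5778 + 273.15 = 256.57 K.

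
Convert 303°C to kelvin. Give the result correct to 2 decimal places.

In kelvin: 303.0000 + 273.15 = 576.15 K.

576.15 K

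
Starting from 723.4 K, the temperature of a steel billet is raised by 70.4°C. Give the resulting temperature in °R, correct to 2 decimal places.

1428.84°R

Initial temperature in Celsius: 723.4 - 273.15 = 450.2500°C.
Final Celsius temperature: 450.2500 + 70.4000 = 520.6500°C.
In Rankine: 520.6500 × 1.8 + 491.67 = 1428.84°R.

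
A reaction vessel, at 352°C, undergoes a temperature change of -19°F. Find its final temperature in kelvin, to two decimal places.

The 19°F change is an interval, so only the factor 5/9 applies: -19 × 5/9 = -10.5556°C.
Final Celsius temperature: 352.0000 - 10.5556 = 341.4444°C.
In kelvin: 341.4444 + 273.15 = 614.59 K.

614.59 K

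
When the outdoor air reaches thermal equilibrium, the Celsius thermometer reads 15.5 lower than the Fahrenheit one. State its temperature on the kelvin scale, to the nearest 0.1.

252.5 K

Let x be the Fahrenheit reading; then the Celsius reading is 5/9·x - 17.7778.
(5/9·x - 17.7778) - x = -15.5  ⇒  (-4/9)·x = 41/18  ⇒  x = -5.1250°F.
In Celsius: (-5.125 - 32) × 5/9 = -20.6250°C.
In kelvin: -20.6250 + 273.15 = 252.5 K.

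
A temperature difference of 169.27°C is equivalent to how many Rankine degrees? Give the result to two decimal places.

304.69°R

For a temperature interval the offset drops out; only the factor 1.8 applies.
169.27 × 1.8 = 304.69.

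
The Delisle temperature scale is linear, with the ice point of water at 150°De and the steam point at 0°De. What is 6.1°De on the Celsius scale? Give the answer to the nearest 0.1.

95.9°C

Linear interpolation between the fixed points: C = (6.1 - 150) × 100 / (0 - 150) = 95.9333°C.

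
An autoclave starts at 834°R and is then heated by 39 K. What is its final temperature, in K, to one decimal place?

Initial temperature in Celsius: (834 - 491.67) × 5/9 = 190.1833°C.
The 39 K change is an interval; Kelvin and Celsius degrees are the same size, so ΔC = +39°C.
Final Celsius temperature: 190.1833 + 39.0000 = 229.1833°C.
In kelvin: 229.1833 + 273.15 = 502.3 K.

502.3 K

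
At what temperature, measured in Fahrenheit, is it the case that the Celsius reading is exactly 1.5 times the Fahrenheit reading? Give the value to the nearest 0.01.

-18.82°F

Let F be the Fahrenheit reading. The Celsius reading is C = 5/9·F - 17.7778.
Require C = 1.5·F: 5/9·F - 17.7778 = 1.5·F.
(-17/18)·F = 17.7778  ⇒  F = -18.82.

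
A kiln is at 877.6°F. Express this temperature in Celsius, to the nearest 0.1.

In Celsius: (877.6 - 32) × 5/9 = 469.7778°C.

469.8°C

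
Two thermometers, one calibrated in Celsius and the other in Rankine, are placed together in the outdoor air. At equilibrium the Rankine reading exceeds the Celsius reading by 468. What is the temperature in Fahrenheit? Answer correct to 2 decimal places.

-21.26°F

Let x be the Celsius reading; then the Rankine reading is 1.8·x + 491.67.
(1.8·x + 491.67) - x = 468  ⇒  (0.8)·x = -23.67  ⇒  x = -29.5875°C.
In Fahrenheit: -29.5875 × 1.8 + 32 = -21.26°F.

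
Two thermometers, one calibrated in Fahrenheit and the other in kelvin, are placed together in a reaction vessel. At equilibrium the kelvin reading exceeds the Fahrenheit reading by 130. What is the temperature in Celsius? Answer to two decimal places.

Let x be the Fahrenheit reading; then the kelvin reading is 5/9·x + 255.372.
(5/9·x + 255.372) - x = 130  ⇒  (-4/9)·x = -125.372  ⇒  x = 282.0875°F.
In Celsius: (282.0875 - 32) × 5/9 = 138.94°C.

138.94°C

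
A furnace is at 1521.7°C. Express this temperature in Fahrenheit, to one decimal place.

In Fahrenheit: 1521.7000 × 1.8 + 32 = 2771.1°F.

2771.1°F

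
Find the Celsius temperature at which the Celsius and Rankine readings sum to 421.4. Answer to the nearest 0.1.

Let C be the Celsius reading. The Rankine reading is R = 1.8·C + 491.67.
Require C + R = 421.4: (2.8)·C + 491.67 = 421.4.
C = (421.4 - 491.67) / (2.8) = -25.1.

-25.1°C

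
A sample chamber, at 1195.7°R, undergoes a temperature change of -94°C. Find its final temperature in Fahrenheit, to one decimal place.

Initial temperature in Celsius: (1195.7 - 491.67) × 5/9 = 391.1278°C.
Final Celsius temperature: 391.1278 - 94.0000 = 297.1278°C.
In Fahrenheit: 297.1278 × 1.8 + 32 = 566.8°F.

566.8°F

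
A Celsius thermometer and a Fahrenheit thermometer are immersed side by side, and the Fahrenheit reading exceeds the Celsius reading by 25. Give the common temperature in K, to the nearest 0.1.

Let x be the Celsius reading; then the Fahrenheit reading is 1.8·x + 32.
(1.8·x + 32) - x = 25  ⇒  (0.8)·x = -7  ⇒  x = -8.7500°C.
In kelvin: -8.7500 + 273.15 = 264.4 K.

264.4 K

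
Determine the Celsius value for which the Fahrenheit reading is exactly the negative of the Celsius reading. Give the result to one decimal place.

-11.4°C

Let C be the Celsius reading. The Fahrenheit reading is F = 1.8·C + 32.
Require F = -1·C: 1.8·C + 32 = -1·C.
(2.8)·C = -32  ⇒  C = -11.4.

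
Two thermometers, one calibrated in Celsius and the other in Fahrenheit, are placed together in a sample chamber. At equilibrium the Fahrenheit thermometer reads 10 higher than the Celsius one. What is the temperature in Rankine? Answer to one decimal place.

442.2°R

Let x be the Celsius reading; then the Fahrenheit reading is 1.8·x + 32.
(1.8·x + 32) - x = 10  ⇒  (0.8)·x = -22  ⇒  x = -27.5000°C.
In Rankine: -27.5000 × 1.8 + 491.67 = 442.2°R.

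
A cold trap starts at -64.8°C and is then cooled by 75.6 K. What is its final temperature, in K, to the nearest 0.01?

132.75 K

The 75.6 K change is an interval; Kelvin and Celsius degrees are the same size, so ΔC = -75.6°C.
Final Celsius temperature: -64.8000 - 75.6000 = -140.4000°C.
In kelvin: -140.4000 + 273.15 = 132.75 K.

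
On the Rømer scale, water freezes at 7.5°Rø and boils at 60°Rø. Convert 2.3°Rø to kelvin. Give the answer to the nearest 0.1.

Linear interpolation between the fixed points: C = (2.3 - 7.5) × 100 / (60 - 7.5) = -9.9048°C.
Then -9.9048 + 273.15 = 263.2 K.

263.2 K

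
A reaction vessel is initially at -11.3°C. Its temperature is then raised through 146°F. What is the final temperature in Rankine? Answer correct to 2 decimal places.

617.33°R

The 146°F change is an interval, so only the factor 5/9 applies: +146 × 5/9 = +81.1111°C.
Final Celsius temperature: -11.3000 + 81.1111 = 69.8111°C.
In Rankine: 69.8111 × 1.8 + 491.67 = 617.33°R.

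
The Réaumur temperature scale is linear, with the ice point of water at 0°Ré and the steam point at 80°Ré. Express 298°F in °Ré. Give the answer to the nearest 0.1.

First in Celsius: (298 - 32) × 5/9 = 147.7778°C.
Linearly onto the Réaumur scale: 0 + (147.7778 / 100) × (80 - 0) = 118.2°Ré.

118.2°Ré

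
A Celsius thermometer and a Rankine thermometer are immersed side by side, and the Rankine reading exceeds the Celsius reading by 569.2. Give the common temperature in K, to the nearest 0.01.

370.06 K

Let x be the Celsius reading; then the Rankine reading is 1.8·x + 491.67.
(1.8·x + 491.67) - x = 569.2  ⇒  (0.8)·x = 77.53  ⇒  x = 96.9125°C.
In kelvin: 96.9125 + 273.15 = 370.06 K.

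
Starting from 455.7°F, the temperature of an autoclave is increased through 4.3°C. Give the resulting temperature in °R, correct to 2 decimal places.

Initial temperature in Celsius: (455.7 - 32) × 5/9 = 235.3889°C.
Final Celsius temperature: 235.3889 + 4.3000 = 239.6889°C.
In Rankine: 239.6889 × 1.8 + 491.67 = 923.11°R.

923.11°R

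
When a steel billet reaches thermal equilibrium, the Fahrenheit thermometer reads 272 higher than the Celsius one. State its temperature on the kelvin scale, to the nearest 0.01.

573.15 K

Let x be the Celsius reading; then the Fahrenheit reading is 1.8·x + 32.
(1.8·x + 32) - x = 272  ⇒  (0.8)·x = 240  ⇒  x = 300.0000°C.
In kelvin: 300.0000 + 273.15 = 573.15 K.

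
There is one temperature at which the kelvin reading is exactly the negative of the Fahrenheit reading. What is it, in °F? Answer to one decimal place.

-164.2°F

Let F be the Fahrenheit reading. The kelvin reading is K = 5/9·F + 255.372.
Require K = -1·F: 5/9·F + 255.372 = -1·F.
(14/9)·F = -255.372  ⇒  F = -164.2.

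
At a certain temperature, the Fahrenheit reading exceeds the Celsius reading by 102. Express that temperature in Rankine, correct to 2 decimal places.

649.17°R

Let x be the Celsius reading; then the Fahrenheit reading is 1.8·x + 32.
(1.8·x + 32) - x = 102  ⇒  (0.8)·x = 70  ⇒  x = 87.5000°C.
In Rankine: 87.5000 × 1.8 + 491.67 = 649.17°R.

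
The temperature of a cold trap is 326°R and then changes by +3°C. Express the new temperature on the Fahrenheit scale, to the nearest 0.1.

Initial temperature in Celsius: (326 - 491.67) × 5/9 = -92.0389°C.
Final Celsius temperature: -92.0389 + 3.0000 = -89.0389°C.
In Fahrenheit: -89.0389 × 1.8 + 32 = -128.3°F.

-128.3°F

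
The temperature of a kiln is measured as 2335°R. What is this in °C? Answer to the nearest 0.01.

1024.07°C

In Celsius: (2335 - 491.67) × 5/9 = 1024.0722°C.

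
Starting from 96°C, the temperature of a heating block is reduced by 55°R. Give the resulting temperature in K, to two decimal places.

The 55°R change is an interval, so only the factor 5/9 applies: -55 × 5/9 = -30.5556°C.
Final Celsius temperature: 96.0000 - 30.5556 = 65.4444°C.
In kelvin: 65.4444 + 273.15 = 338.59 K.

338.59 K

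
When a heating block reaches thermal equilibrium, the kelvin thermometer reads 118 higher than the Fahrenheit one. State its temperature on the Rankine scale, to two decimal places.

768.76°R

Let x be the Fahrenheit reading; then the kelvin reading is 5/9·x + 255.372.
(5/9·x + 255.372) - x = 118  ⇒  (-4/9)·x = -137.372  ⇒  x = 309.0875°F.
In Celsius: (309.0875 - 32) × 5/9 = 153.9375°C.
In Rankine: 153.9375 × 1.8 + 491.67 = 768.76°R.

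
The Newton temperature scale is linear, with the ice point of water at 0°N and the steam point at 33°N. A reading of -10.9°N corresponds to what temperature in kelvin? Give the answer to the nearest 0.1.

Linear interpolation between the fixed points: C = (-10.9 - 0) × 100 / (33 - 0) = -33.0303°C.
Then -33.0303 + 273.15 = 240.1 K.

240.1 K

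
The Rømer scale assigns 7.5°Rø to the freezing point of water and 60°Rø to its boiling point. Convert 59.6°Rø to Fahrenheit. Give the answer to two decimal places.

210.63°F

Linear interpolation between the fixed points: C = (59.6 - 7.5) × 100 / (60 - 7.5) = 99.2381°C.
Then 99.2381 × 1.8 + 32 = 210.63°F.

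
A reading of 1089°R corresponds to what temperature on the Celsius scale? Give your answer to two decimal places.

In Celsius: (1089 - 491.67) × 5/9 = 331.8500°C.

331.85°C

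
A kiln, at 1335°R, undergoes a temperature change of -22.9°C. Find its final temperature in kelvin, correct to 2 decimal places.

Initial temperature in Celsius: (1335 - 491.67) × 5/9 = 468.5167°C.
Final Celsius temperature: 468.5167 - 22.9000 = 445.6167°C.
In kelvin: 445.6167 + 273.15 = 718.77 K.

718.77 K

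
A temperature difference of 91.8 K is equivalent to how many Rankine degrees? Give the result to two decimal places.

An interval of 1 K corresponds to 1.8°R.
91.8 × 1.8 = 165.24.

165.24°R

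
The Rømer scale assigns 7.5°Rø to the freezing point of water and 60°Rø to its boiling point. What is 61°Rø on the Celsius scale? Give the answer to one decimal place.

101.9°C

Linear interpolation between the fixed points: C = (61 - 7.5) × 100 / (60 - 7.5) = 101.9048°C.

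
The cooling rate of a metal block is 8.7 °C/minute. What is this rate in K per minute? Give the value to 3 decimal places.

Since only a temperature interval is involved, the additive offset between the scales drops out.
A change of 1°C is a change of 1 K, so 8.7 × 1 = 8.700.

8.700 K/minute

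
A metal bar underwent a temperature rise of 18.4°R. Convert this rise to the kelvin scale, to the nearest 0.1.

10.2 K

An interval of 1°R corresponds to 5/9 K.
18.4 × 5/9 = 10.2.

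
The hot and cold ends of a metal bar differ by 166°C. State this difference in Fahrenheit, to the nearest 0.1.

298.8°F

For a temperature interval the offset drops out; only the factor 1.8 applies.
166 × 1.8 = 298.8.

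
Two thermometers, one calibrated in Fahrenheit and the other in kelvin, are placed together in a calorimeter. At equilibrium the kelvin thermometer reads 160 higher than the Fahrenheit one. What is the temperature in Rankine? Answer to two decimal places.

674.26°R

Let x be the Fahrenheit reading; then the kelvin reading is 5/9·x + 255.372.
(5/9·x + 255.372) - x = 160  ⇒  (-4/9)·x = -95.3722  ⇒  x = 214.5875°F.
In Celsius: (214.5875 - 32) × 5/9 = 101.4375°C.
In Rankine: 101.4375 × 1.8 + 491.67 = 674.26°R.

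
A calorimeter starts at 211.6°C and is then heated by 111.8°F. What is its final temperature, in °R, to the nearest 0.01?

The 111.8°F change is an interval, so only the factor 5/9 applies: +111.8 × 5/9 = +62.1111°C.
Final Celsius temperature: 211.6000 + 62.1111 = 273.7111°C.
In Rankine: 273.7111 × 1.8 + 491.67 = 984.35°R.

984.35°R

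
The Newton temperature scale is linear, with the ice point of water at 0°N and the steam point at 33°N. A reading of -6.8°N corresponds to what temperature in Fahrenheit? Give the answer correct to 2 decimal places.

-5.09°F

Linear interpolation between the fixed points: C = (-6.8 - 0) × 100 / (33 - 0) = -20.6061°C.
Then -20.6061 × 1.8 + 32 = -5.09°F.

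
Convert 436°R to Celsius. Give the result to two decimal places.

-30.93°C

In Celsius: (436 - 491.67) × 5/9 = -30.9278°C.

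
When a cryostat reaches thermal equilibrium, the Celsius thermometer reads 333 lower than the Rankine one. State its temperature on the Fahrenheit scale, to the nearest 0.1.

Let x be the Rankine reading; then the Celsius reading is 5/9·x - 273.15.
(5/9·x - 273.15) - x = -333  ⇒  (-4/9)·x = -59.85  ⇒  x = 134.6625°R.
In Celsius: (134.6625 - 491.67) × 5/9 = -198.3375°C.
In Fahrenheit: -198.3375 × 1.8 + 32 = -325.0°F.

-325.0°F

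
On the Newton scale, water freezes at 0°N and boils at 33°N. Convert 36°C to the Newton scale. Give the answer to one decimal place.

Linearly onto the Newton scale: 0 + (36.0000 / 100) × (33 - 0) = 11.9°N.

11.9°N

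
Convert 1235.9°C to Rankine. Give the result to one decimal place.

In Rankine: 1235.9000 × 1.8 + 491.67 = 2716.3°R.

2716.3°R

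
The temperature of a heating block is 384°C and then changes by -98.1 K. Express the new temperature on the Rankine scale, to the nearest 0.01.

The 98.1 K change is an interval; Kelvin and Celsius degrees are the same size, so ΔC = -98.1°C.
Final Celsius temperature: 384.0000 - 98.1000 = 285.9000°C.
In Rankine: 285.9000 × 1.8 + 491.67 = 1006.29°R.

1006.29°R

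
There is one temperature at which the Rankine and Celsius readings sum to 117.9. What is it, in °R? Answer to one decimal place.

251.4°R

Let R be the Rankine reading. The Celsius reading is C = 5/9·R - 273.15.
Require R + C = 117.9: (14/9)·R - 273.15 = 117.9.
R = (117.9 + 273.15) / (14/9) = 251.4.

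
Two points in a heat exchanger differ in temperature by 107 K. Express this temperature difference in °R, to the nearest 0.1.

192.6°R

An interval of 1 K corresponds to 1.8°R.
107 × 1.8 = 192.6.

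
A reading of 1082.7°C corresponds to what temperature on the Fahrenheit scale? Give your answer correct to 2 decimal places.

In Fahrenheit: 1082.7000 × 1.8 + 32 = 1980.86°F.

1980.86°F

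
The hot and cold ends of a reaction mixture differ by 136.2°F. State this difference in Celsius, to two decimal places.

For a temperature interval the offset drops out; only the factor 5/9 applies.
136.2 × 5/9 = 75.67.

75.67°C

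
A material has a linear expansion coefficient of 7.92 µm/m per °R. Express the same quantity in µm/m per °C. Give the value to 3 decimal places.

14.256 µm/m per °C

The quantity depends on a temperature interval, so only the ratio of degree sizes applies; the offset between the scales is irrelevant.
A change of 1°C is a change of 1.8°R, so per °C the value is 7.92 × 1.8 = 14.256.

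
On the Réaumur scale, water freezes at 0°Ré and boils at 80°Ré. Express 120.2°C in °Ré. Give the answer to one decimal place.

Linearly onto the Réaumur scale: 0 + (120.2000 / 100) × (80 - 0) = 96.2°Ré.

96.2°Ré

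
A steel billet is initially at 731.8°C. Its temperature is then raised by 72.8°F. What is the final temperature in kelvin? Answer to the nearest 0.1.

1045.4 K

The 72.8°F change is an interval, so only the factor 5/9 applies: +72.8 × 5/9 = +40.4444°C.
Final Celsius temperature: 731.8000 + 40.4444 = 772.2444°C.
In kelvin: 772.2444 + 273.15 = 1045.4 K.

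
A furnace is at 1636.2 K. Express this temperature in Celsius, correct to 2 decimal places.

1363.05°C

In Celsius: 1636.2 - 273.15 = 1363.0500°C.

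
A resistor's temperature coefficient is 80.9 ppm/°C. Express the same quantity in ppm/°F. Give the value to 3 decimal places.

Since only a temperature interval is involved, the additive offset between the scales drops out.
A change of 1°F is a change of 5/9°C, so per °F the value is 80.9 × 5/9 = 44.944.

44.944 ppm/°F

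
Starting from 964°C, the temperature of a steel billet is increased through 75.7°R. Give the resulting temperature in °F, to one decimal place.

1842.9°F

The 75.7°R change is an interval, so only the factor 5/9 applies: +75.7 × 5/9 = +42.0556°C.
Final Celsius temperature: 964.0000 + 42.0556 = 1006.0556°C.
In Fahrenheit: 1006.0556 × 1.8 + 32 = 1842.9°F.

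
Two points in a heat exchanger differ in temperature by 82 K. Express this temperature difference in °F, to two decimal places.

147.60°F

Only the scale ratio 1.8 matters for a change in temperature.
82 × 1.8 = 147.60.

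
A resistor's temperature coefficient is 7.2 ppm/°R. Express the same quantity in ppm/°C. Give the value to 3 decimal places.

Since only a temperature interval is involved, the additive offset between the scales drops out.
A change of 1°C is a change of 1.8°R, so per °C the value is 7.2 × 1.8 = 12.960.

12.960 ppm/°C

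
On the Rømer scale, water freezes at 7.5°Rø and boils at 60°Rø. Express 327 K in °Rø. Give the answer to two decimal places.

First in Celsius: 327 - 273.15 = 53.8500°C.
Linearly onto the Rømer scale: 7.5 + (53.8500 / 100) × (60 - 7.5) = 35.77°Rø.

35.77°Rø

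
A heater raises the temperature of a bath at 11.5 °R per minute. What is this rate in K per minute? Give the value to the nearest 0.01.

6.39 K/minute

Since only a temperature interval is involved, the additive offset between the scales drops out.
A change of 1°R is a change of 5/9 K, so 11.5 × 5/9 = 6.39.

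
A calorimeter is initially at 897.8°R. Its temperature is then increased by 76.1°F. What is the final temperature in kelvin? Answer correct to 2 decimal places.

541.06 K

Initial temperature in Celsius: (897.8 - 491.67) × 5/9 = 225.6278°C.
The 76.1°F change is an interval, so only the factor 5/9 applies: +76.1 × 5/9 = +42.2778°C.
Final Celsius temperature: 225.6278 + 42.2778 = 267.9056°C.
In kelvin: 267.9056 + 273.15 = 541.06 K.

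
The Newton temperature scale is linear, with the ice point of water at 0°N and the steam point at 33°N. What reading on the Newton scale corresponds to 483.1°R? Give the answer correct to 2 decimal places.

-1.57°N

First in Celsius: (483.1 - 491.67) × 5/9 = -4.7611°C.
Linearly onto the Newton scale: 0 + (-4.7611 / 100) × (33 - 0) = -1.57°N.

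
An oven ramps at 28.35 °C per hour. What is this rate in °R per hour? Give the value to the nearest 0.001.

Since only a temperature interval is involved, the additive offset between the scales drops out.
A change of 1°C is a change of 1.8°R, so 28.35 × 1.8 = 51.030.

51.030 °R/hour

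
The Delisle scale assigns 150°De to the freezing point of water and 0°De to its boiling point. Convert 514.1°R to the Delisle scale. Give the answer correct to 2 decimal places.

131.31°De

First in Celsius: (514.1 - 491.67) × 5/9 = 12.4611°C.
Linearly onto the Delisle scale: 150 + (12.4611 / 100) × (0 - 150) = 131.31°De.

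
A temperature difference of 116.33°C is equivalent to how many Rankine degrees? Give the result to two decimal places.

An interval of 1°C corresponds to 1.8°R.
116.33 × 1.8 = 209.39.

209.39°R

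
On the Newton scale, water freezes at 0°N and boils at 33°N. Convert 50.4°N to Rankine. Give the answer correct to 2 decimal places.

766.58°R

Linear interpolation between the fixed points: C = (50.4 - 0) × 100 / (33 - 0) = 152.7273°C.
Then 152.7273 × 1.8 + 491.67 = 766.58°R.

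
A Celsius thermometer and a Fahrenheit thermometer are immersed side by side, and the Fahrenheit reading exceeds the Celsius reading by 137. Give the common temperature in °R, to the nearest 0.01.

Let x be the Celsius reading; then the Fahrenheit reading is 1.8·x + 32.
(1.8·x + 32) - x = 137  ⇒  (0.8)·x = 105  ⇒  x = 131.2500°C.
In Rankine: 131.2500 × 1.8 + 491.67 = 727.92°R.

727.92°R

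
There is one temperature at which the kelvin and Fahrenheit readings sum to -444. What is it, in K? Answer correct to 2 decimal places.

5.60 K

Let K be the kelvin reading. The Fahrenheit reading is F = 1.8·K - 459.67.
Require K + F = -444: (2.8)·K - 459.67 = -444.
K = (-444 + 459.67) / (2.8) = 5.60.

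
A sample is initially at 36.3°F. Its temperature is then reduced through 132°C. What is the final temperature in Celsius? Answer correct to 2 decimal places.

Initial temperature in Celsius: (36.3 - 32) × 5/9 = 2.3889°C.
Final Celsius temperature: 2.3889 - 132.0000 = -129.6111°C.

-129.61°C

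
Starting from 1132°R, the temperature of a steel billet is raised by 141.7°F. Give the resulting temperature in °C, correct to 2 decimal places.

Initial temperature in Celsius: (1132 - 491.67) × 5/9 = 355.7389°C.
The 141.7°F change is an interval, so only the factor 5/9 applies: +141.7 × 5/9 = +78.7222°C.
Final Celsius temperature: 355.7389 + 78.7222 = 434.4611°C.

434.46°C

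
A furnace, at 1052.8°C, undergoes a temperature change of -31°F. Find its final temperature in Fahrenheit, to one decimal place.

The 31°F change is an interval, so only the factor 5/9 applies: -31 × 5/9 = -17.2222°C.
Final Celsius temperature: 1052.8000 - 17.2222 = 1035.5778°C.
In Fahrenheit: 1035.5778 × 1.8 + 32 = 1896.0°F.

1896.0°F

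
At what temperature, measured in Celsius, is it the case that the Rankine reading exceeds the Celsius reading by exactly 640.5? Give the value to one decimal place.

Let C be the Celsius reading. The Rankine reading is R = 1.8·C + 491.67.
Require R - C = 640.5: (0.8)·C + 491.67 = 640.5.
C = (640.5 - 491.67) / (0.8) = 186.0.

186.0°C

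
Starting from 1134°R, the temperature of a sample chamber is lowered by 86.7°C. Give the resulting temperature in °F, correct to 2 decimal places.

518.27°F

Initial temperature in Celsius: (1134 - 491.67) × 5/9 = 356.8500°C.
Final Celsius temperature: 356.8500 - 86.7000 = 270.1500°C.
In Fahrenheit: 270.1500 × 1.8 + 32 = 518.27°F.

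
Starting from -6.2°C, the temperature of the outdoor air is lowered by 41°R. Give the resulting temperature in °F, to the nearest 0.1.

The 41°R change is an interval, so only the factor 5/9 applies: -41 × 5/9 = -22.7778°C.
Final Celsius temperature: -6.2000 - 22.7778 = -28.9778°C.
In Fahrenheit: -28.9778 × 1.8 + 32 = -20.2°F.

-20.2°F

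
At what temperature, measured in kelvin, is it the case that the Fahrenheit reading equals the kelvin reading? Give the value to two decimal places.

Let K be the kelvin reading. The Fahrenheit reading is F = 1.8·K - 459.67.
Set F = K: 1.8·K - 459.67 = K.
(0.8)·K = 459.67  ⇒  K = 574.59.

574.59 K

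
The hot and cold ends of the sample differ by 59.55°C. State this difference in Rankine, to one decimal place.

107.2°R

Only the scale ratio 1.8 matters for a change in temperature.
59.55 × 1.8 = 107.2.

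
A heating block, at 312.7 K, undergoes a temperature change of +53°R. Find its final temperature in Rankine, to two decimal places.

615.86°R

Initial temperature in Celsius: 312.7 - 273.15 = 39.5500°C.
The 53°R change is an interval, so only the factor 5/9 applies: +53 × 5/9 = +29.4444°C.
Final Celsius temperature: 39.5500 + 29.4444 = 68.9944°C.
In Rankine: 68.9944 × 1.8 + 491.67 = 615.86°R.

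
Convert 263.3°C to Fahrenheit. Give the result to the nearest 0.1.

In Fahrenheit: 263.3000 × 1.8 + 32 = 505.9°F.

505.9°F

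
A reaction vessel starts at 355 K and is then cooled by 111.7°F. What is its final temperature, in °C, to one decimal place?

Initial temperature in Celsius: 355 - 273.15 = 81.8500°C.
The 111.7°F change is an interval, so only the factor 5/9 applies: -111.7 × 5/9 = -62.0556°C.
Final Celsius temperature: 81.8500 - 62.0556 = 19.7944°C.

19.8°C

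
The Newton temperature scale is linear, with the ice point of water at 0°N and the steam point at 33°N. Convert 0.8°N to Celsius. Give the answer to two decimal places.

2.42°C

Linear interpolation between the fixed points: C = (0.8 - 0) × 100 / (33 - 0) = 2.4242°C.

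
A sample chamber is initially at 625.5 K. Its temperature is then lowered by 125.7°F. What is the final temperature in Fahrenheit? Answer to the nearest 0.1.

Initial temperature in Celsius: 625.5 - 273.15 = 352.3500°C.
The 125.7°F change is an interval, so only the factor 5/9 applies: -125.7 × 5/9 = -69.8333°C.
Final Celsius temperature: 352.3500 - 69.8333 = 282.5167°C.
In Fahrenheit: 282.5167 × 1.8 + 32 = 540.5°F.

540.5°F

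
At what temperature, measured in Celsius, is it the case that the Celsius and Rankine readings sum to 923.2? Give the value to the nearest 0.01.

Let C be the Celsius reading. The Rankine reading is R = 1.8·C + 491.67.
Require C + R = 923.2: (2.8)·C + 491.67 = 923.2.
C = (923.2 - 491.67) / (2.8) = 154.12.

154.12°C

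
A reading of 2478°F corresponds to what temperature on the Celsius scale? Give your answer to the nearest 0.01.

1358.89°C

In Celsius: (2478 - 32) × 5/9 = 1358.8889°C.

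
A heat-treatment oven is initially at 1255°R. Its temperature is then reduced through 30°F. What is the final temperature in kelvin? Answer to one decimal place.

680.6 K

Initial temperature in Celsius: (1255 - 491.67) × 5/9 = 424.0722°C.
The 30°F change is an interval, so only the factor 5/9 applies: -30 × 5/9 = -16.6667°C.
Final Celsius temperature: 424.0722 - 16.6667 = 407.4056°C.
In kelvin: 407.4056 + 273.15 = 680.6 K.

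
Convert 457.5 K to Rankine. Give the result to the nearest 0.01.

823.50°R

In Celsius: 457.5 - 273.15 = 184.3500°C.
In Rankine: 184.3500 × 1.8 + 491.67 = 823.50°R.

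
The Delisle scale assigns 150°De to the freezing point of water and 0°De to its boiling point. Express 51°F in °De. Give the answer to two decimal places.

134.17°De

First in Celsius: (51 - 32) × 5/9 = 10.5556°C.
Linearly onto the Delisle scale: 150 + (10.5556 / 100) × (0 - 150) = 134.17°De.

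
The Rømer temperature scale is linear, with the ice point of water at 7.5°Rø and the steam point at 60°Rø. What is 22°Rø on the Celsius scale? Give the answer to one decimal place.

27.6°C

Linear interpolation between the fixed points: C = (22 - 7.5) × 100 / (60 - 7.5) = 27.6190°C.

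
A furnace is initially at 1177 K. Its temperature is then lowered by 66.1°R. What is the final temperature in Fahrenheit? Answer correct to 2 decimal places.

Initial temperature in Celsius: 1177 - 273.15 = 903.8500°C.
The 66.1°R change is an interval, so only the factor 5/9 applies: -66.1 × 5/9 = -36.7222°C.
Final Celsius temperature: 903.8500 - 36.7222 = 867.1278°C.
In Fahrenheit: 867.1278 × 1.8 + 32 = 1592.83°F.

1592.83°F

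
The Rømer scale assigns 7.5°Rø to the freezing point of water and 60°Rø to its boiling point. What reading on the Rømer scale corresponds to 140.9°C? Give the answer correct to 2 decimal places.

81.47°Rø

Linearly onto the Rømer scale: 7.5 + (140.9000 / 100) × (60 - 7.5) = 81.47°Rø.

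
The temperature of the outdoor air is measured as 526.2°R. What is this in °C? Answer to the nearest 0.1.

In Celsius: (526.2 - 491.67) × 5/9 = 19.1833°C.

19.2°C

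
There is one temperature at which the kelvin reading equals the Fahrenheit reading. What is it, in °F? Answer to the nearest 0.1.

574.6°F

Let F be the Fahrenheit reading. The kelvin reading is K = 5/9·F + 255.372.
Set K = F: 5/9·F + 255.372 = F.
(-4/9)·F = -255.372  ⇒  F = 574.6.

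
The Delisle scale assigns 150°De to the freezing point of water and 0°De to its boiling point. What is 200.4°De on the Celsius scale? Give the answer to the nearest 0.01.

-33.60°C

Linear interpolation between the fixed points: C = (200.4 - 150) × 100 / (0 - 150) = -33.6000°C.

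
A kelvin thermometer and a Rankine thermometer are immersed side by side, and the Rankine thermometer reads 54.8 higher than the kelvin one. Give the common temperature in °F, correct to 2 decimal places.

Let x be the kelvin reading; then the Rankine reading is 1.8·x.
(1.8·x) - x = 54.8  ⇒  (0.8)·x = 54.8  ⇒  x = 68.5000 K.
In Celsius: 68.5 - 273.15 = -204.6500°C.
In Fahrenheit: -204.6500 × 1.8 + 32 = -336.37°F.

-336.37°F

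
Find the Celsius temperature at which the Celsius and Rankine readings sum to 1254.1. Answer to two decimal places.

Let C be the Celsius reading. The Rankine reading is R = 1.8·C + 491.67.
Require C + R = 1254.1: (2.8)·C + 491.67 = 1254.1.
C = (1254.1 - 491.67) / (2.8) = 272.30.

272.30°C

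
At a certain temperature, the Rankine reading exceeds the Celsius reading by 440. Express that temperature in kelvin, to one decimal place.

208.6 K

Let x be the Celsius reading; then the Rankine reading is 1.8·x + 491.67.
(1.8·x + 491.67) - x = 440  ⇒  (0.8)·x = -51.67  ⇒  x = -64.5875°C.
In kelvin: -64.5875 + 273.15 = 208.6 K.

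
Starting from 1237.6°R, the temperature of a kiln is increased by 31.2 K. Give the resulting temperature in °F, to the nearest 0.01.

834.09°F

Initial temperature in Celsius: (1237.6 - 491.67) × 5/9 = 414.4056°C.
The 31.2 K change is an interval; Kelvin and Celsius degrees are the same size, so ΔC = +31.2°C.
Final Celsius temperature: 414.4056 + 31.2000 = 445.6056°C.
In Fahrenheit: 445.6056 × 1.8 + 32 = 834.09°F.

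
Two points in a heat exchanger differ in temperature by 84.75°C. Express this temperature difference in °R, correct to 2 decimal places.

An interval of 1°C corresponds to 1.8°R.
84.75 × 1.8 = 152.55.

152.55°R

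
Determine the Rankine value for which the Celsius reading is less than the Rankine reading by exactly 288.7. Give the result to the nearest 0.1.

35.0°R

Let R be the Rankine reading. The Celsius reading is C = 5/9·R - 273.15.
Require C - R = -288.7: (-4/9)·R - 273.15 = -288.7.
R = (-288.7 + 273.15) / (-4/9) = 35.0.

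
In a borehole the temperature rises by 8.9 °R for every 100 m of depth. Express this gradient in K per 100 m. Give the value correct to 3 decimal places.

The quantity depends on a temperature interval, so only the ratio of degree sizes applies; the offset between the scales is irrelevant.
A change of 1°R is a change of 5/9 K, so 8.9 × 5/9 = 4.944.

4.944 K/100 m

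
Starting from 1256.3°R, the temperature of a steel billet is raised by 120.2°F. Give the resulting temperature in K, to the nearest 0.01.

Initial temperature in Celsius: (1256.3 - 491.67) × 5/9 = 424.7944°C.
The 120.2°F change is an interval, so only the factor 5/9 applies: +120.2 × 5/9 = +66.7778°C.
Final Celsius temperature: 424.7944 + 66.7778 = 491.5722°C.
In kelvin: 491.5722 + 273.15 = 764.72 K.

764.72 K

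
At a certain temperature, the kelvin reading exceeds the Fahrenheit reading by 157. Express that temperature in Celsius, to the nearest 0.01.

105.19°C

Let x be the Fahrenheit reading; then the kelvin reading is 5/9·x + 255.372.
(5/9·x + 255.372) - x = 157  ⇒  (-4/9)·x = -98.3722  ⇒  x = 221.3375°F.
In Celsius: (221.3375 - 32) × 5/9 = 105.19°C.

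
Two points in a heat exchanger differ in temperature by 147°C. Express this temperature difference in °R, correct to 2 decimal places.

For a temperature interval the offset drops out; only the factor 1.8 applies.
147 × 1.8 = 264.60.

264.60°R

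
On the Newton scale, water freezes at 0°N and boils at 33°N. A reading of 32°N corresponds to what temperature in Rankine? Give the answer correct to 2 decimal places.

666.22°R

Linear interpolation between the fixed points: C = (32 - 0) × 100 / (33 - 0) = 96.9697°C.
Then 96.9697 × 1.8 + 491.67 = 666.22°R.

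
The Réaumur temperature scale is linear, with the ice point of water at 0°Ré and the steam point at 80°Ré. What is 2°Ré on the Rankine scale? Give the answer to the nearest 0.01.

Linear interpolation between the fixed points: C = (2 - 0) × 100 / (80 - 0) = 2.5000°C.
Then 2.5000 × 1.8 + 491.67 = 496.17°R.

496.17°R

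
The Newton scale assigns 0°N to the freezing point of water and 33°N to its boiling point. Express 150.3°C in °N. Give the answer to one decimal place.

49.6°N

Linearly onto the Newton scale: 0 + (150.3000 / 100) × (33 - 0) = 49.6°N.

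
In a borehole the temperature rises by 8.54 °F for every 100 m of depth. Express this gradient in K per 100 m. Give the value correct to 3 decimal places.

The quantity depends on a temperature interval, so only the ratio of degree sizes applies; the offset between the scales is irrelevant.
A change of 1°F is a change of 5/9 K, so 8.54 × 5/9 = 4.744.

4.744 K/100 m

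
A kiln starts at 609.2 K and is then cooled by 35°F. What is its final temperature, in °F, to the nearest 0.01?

Initial temperature in Celsius: 609.2 - 273.15 = 336.0500°C.
The 35°F change is an interval, so only the factor 5/9 applies: -35 × 5/9 = -19.4444°C.
Final Celsius temperature: 336.0500 - 19.4444 = 316.6056°C.
In Fahrenheit: 316.6056 × 1.8 + 32 = 601.89°F.

601.89°F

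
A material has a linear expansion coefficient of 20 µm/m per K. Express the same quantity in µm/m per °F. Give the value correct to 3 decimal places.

11.111 µm/m per °F

The quantity depends on a temperature interval, so only the ratio of degree sizes applies; the offset between the scales is irrelevant.
A change of 1°F is a change of 5/9 K, so per °F the value is 20 × 5/9 = 11.111.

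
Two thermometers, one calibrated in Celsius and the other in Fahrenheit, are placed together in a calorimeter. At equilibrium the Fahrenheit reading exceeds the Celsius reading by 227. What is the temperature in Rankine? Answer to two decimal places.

930.42°R

Let x be the Celsius reading; then the Fahrenheit reading is 1.8·x + 32.
(1.8·x + 32) - x = 227  ⇒  (0.8)·x = 195  ⇒  x = 243.7500°C.
In Rankine: 243.7500 × 1.8 + 491.67 = 930.42°R.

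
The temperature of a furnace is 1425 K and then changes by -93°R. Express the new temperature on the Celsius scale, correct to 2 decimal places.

1100.18°C

Initial temperature in Celsius: 1425 - 273.15 = 1151.8500°C.
The 93°R change is an interval, so only the factor 5/9 applies: -93 × 5/9 = -51.6667°C.
Final Celsius temperature: 1151.8500 - 51.6667 = 1100.1833°C.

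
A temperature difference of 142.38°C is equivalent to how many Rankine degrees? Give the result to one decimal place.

An interval of 1°C corresponds to 1.8°R.
142.38 × 1.8 = 256.3.

256.3°R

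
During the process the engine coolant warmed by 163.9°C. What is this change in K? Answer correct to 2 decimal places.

163.90 K

Celsius and kelvin degrees are the same size, so the interval is unchanged: 163.90.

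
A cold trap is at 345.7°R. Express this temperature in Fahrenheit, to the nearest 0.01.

In Celsius: (345.7 - 491.67) × 5/9 = -81.0944°C.
In Fahrenheit: -81.0944 × 1.8 + 32 = -113.97°F.

-113.97°F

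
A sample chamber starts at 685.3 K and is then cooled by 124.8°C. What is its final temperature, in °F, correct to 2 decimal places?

549.23°F

Initial temperature in Celsius: 685.3 - 273.15 = 412.1500°C.
Final Celsius temperature: 412.1500 - 124.8000 = 287.3500°C.
In Fahrenheit: 287.3500 × 1.8 + 32 = 549.23°F.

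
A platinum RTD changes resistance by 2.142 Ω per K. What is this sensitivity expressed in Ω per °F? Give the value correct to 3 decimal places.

1.190 Ω per °F

Since only a temperature interval is involved, the additive offset between the scales drops out.
A change of 1°F is a change of 5/9 K, so per °F the value is 2.142 × 5/9 = 1.190.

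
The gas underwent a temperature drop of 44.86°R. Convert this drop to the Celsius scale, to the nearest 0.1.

24.9°C

Only the scale ratio 5/9 matters for a change in temperature.
44.86 × 5/9 = 24.9.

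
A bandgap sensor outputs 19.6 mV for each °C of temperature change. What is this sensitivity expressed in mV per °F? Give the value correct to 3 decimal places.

10.889 mV per °F

Since only a temperature interval is involved, the additive offset between the scales drops out.
A change of 1°F is a change of 5/9°C, so per °F the value is 19.6 × 5/9 = 10.889.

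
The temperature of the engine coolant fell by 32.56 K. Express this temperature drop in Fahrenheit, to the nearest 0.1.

58.6°F

Only the scale ratio 1.8 matters for a change in temperature.
32.56 × 1.8 = 58.6.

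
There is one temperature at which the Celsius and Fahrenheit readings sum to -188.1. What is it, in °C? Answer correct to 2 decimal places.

-78.61°C

Let C be the Celsius reading. The Fahrenheit reading is F = 1.8·C + 32.
Require C + F = -188.1: (2.8)·C + 32 = -188.1.
C = (-188.1 - 32) / (2.8) = -78.61.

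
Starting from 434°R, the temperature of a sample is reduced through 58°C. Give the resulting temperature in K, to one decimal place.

183.1 K

Initial temperature in Celsius: (434 - 491.67) × 5/9 = -32.0389°C.
Final Celsius temperature: -32.0389 - 58.0000 = -90.0389°C.
In kelvin: -90.0389 + 273.15 = 183.1 K.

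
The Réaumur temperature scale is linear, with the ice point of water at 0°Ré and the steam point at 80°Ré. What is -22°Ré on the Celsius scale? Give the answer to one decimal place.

Linear interpolation between the fixed points: C = (-22 - 0) × 100 / (80 - 0) = -27.5000°C.

-27.5°C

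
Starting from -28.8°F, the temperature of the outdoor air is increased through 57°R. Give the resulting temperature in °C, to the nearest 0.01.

Initial temperature in Celsius: (-28.8 - 32) × 5/9 = -33.7778°C.
The 57°R change is an interval, so only the factor 5/9 applies: +57 × 5/9 = +31.6667°C.
Final Celsius temperature: -33.7778 + 31.6667 = -2.1111°C.

-2.11°C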